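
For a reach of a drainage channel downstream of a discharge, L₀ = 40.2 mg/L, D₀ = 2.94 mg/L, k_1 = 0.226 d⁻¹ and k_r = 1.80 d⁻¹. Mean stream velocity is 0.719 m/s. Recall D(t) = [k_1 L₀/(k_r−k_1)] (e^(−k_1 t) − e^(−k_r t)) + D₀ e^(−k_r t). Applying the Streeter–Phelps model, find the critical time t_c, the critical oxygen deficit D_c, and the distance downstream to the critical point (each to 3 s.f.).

At the critical point dD/dt = 0, so k_1 L₀ e^(−k_1 t) = k_r D. Substituting D(t) from the Streeter–Phelps equation and solving for t gives
t_c = ln[(k_r/k_1)(1 − D₀(k_r−k_1)/(k_1 L₀))] / (k_r−k_1).
Here k_r−k_1 = 1.574 d⁻¹ and 1 − D₀(k_r−k_1)/(k_1 L₀) = 1 − 2.94×1.574/(0.226×40.2) = 0.4906, so
t_c = ln(7.965 × 0.4906) / 1.574 = 1.363 / 1.574 = 0.8659 d.
L(t_c) = L₀ e^(−k_1 t_c) = 40.2 × 0.8223 = 33.05 mg/L, and at the critical point k_r D_c = k_1 L, so D_c = (0.226/1.80) × 33.05 = 4.150 mg/L.
x_c = v t_c = 0.719 m/s × 0.8659 d × 86400 s/d = 53790 m ≈ 53.8 km.

t_c ≈ 0.866 d; D_c ≈ 4.15 mg/L; x_c ≈ 53.8 km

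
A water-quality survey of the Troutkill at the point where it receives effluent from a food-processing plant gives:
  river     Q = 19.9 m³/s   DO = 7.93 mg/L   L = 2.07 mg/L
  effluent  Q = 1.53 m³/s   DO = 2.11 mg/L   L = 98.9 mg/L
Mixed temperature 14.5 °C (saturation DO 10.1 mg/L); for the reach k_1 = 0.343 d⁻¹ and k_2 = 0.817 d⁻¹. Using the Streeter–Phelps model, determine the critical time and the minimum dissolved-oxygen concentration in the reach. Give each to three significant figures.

Mixed DO = (19.9×7.93 + 1.53×2.11)/(19.9+1.53) = 161.0/21.43 = 7.514 mg/L.
Mixed L₀ = (19.9×2.07 + 1.53×98.9)/(21.43) = 192.5/21.43 = 8.983 mg/L.
Initial deficit D₀ = C_s − DO₀ = 10.1 − 7.514 = 2.586 mg/L.
t_c = (1/0.4740) ln[(0.817/0.343)(1 − 2.586×0.4740/(0.343×8.983))] = 2.110 × ln(1.435) = 0.7613 d.
D_c = (0.343/0.817) × 8.983 × e^(−0.343×0.7613) = 0.4198 × 8.983 × 0.7702 = 2.905 mg/L.
Minimum DO = 10.1 − 2.905 = 7.195 mg/L.

t_c ≈ 0.761 d; minimum DO ≈ 7.20 mg/L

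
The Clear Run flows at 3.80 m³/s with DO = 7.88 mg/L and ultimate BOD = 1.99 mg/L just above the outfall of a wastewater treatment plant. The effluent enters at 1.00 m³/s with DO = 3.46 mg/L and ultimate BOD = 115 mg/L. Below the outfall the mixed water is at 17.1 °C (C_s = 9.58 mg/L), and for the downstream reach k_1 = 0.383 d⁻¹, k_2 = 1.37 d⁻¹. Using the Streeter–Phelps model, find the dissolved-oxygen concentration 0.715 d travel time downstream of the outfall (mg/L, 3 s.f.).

Mixed DO = (3.80×7.88 + 1.00×3.46)/(3.80+1.00) = 33.40/4.800 = 6.959 mg/L.
Mixed L₀ = (3.80×1.99 + 1.00×115)/(4.800) = 122.6/4.800 = 25.53 mg/L.
Initial deficit D₀ = C_s − DO₀ = 9.58 − 6.959 = 2.621 mg/L.
D(0.715) = [0.383×25.53/(1.37−0.383)](e^(−0.383×0.715) − e^(−1.37×0.715)) + 2.621 e^(−1.37×0.715)
= 9.908 × (0.7604 − 0.3755) + 2.621 × 0.3755 = 4.798 mg/L.
DO = 9.58 − 4.798 = 4.782 mg/L.

DO ≈ 4.78 mg/L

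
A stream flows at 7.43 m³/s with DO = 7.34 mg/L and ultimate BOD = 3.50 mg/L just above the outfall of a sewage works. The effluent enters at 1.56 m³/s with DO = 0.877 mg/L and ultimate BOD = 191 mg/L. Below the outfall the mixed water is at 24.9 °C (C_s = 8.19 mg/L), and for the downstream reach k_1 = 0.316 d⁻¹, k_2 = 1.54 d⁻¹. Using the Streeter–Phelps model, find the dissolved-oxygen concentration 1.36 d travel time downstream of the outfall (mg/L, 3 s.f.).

Mixed DO = (7.43×7.34 + 1.56×0.877)/(7.43+1.56) = 55.90/8.990 = 6.219 mg/L.
Mixed L₀ = (7.43×3.50 + 1.56×191)/(8.990) = 324.0/8.990 = 36.04 mg/L.
Initial deficit D₀ = C_s − DO₀ = 8.19 − 6.219 = 1.971 mg/L.
D(1.36) = [0.316×36.04/(1.54−0.316)](e^(−0.316×1.36) − e^(−1.54×1.36)) + 1.971 e^(−1.54×1.36)
= 9.303 × (0.6507 − 0.1231) + 1.971 × 0.1231 = 5.151 mg/L.
DO = 8.19 − 5.151 = 3.039 mg/L.

DO ≈ 3.04 mg/L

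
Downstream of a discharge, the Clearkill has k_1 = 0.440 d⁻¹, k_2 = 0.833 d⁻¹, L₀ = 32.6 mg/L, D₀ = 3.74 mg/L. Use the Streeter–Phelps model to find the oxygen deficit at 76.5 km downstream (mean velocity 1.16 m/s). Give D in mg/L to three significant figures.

Travel time t = x/v = 76.5 km / (1.16 m/s) = 76500 m / 1.16 m/s = 65950 s = 0.7633 d.
k_1 L₀/(k_2−k_1) = 0.440×32.6/(0.833−0.440) = 14.34/0.3930 = 36.50 mg/L.
e^(−k_1 t) = e^(−0.440×0.7633) = 0.7147; e^(−k_2 t) = e^(−0.833×0.7633) = 0.5295.
D = 36.50 × (0.7147 − 0.5295) + 3.74 × 0.5295 = 6.761 + 1.980 = 8.741 mg/L.

D ≈ 8.74 mg/L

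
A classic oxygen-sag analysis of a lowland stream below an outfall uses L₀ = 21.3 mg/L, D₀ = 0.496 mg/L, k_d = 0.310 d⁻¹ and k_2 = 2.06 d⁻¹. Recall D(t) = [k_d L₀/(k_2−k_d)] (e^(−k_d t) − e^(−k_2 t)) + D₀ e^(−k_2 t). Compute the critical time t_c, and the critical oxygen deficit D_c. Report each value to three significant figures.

t_c ≈ 1.00 d; D_c ≈ 2.35 mg/L

t_c = [1/(k_2−k_d)] ln[(k_2/k_d)(1 − D₀(k_2−k_d)/(k_d L₀))]
= [1/(2.06−0.310)] ln[(2.06/0.310)(1 − 0.496×1.750/(0.310×21.3))]
= (1/1.750) ln[6.645 × 0.8685] = 0.5714 × ln(5.772) = 0.5714 × 1.753 = 1.002 d.
L(t_c) = L₀ e^(−k_d t_c) = 21.3 × 0.7331 = 15.61 mg/L, and at the critical point k_2 D_c = k_d L, so D_c = (0.310/2.06) × 15.61 = 2.350 mg/L.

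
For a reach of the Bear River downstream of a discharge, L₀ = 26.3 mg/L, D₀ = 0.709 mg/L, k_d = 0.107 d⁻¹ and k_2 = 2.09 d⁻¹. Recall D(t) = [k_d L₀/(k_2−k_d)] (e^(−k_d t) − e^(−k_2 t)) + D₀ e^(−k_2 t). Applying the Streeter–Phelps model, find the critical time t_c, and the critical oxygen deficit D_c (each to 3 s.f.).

t_c ≈ 1.15 d; D_c ≈ 1.19 mg/L

At the critical point dD/dt = 0, so k_d L₀ e^(−k_d t) = k_2 D. Substituting D(t) from the Streeter–Phelps equation and solving for t gives
t_c = ln[(k_2/k_d)(1 − D₀(k_2−k_d)/(k_d L₀))] / (k_2−k_d).
Here k_2−k_d = 1.983 d⁻¹ and 1 − D₀(k_2−k_d)/(k_d L₀) = 1 − 0.709×1.983/(0.107×26.3) = 0.5004, so
t_c = ln(19.53 × 0.5004) / 1.983 = 2.280 / 1.983 = 1.150 d.
D_c = (k_d/k_2) L₀ e^(−k_d t_c) = (0.107/2.09) × 26.3 × e^(−0.107×1.150) = 0.05120 × 26.3 × 0.8843 = 1.191 mg/L.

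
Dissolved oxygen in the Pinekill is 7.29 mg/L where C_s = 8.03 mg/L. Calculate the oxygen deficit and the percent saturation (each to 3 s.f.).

D = C_s − C = 8.03 − 7.29 = 0.740 mg/L.
% saturation = 7.29/8.03 × 100 = 90.8 %.

D ≈ 0.740 mg/L; 90.8 % saturation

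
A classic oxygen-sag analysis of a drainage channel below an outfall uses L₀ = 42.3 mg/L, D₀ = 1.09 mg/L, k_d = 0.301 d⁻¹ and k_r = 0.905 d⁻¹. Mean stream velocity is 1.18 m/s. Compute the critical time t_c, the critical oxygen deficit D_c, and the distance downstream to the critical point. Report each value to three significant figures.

t_c ≈ 1.73 d; D_c ≈ 8.35 mg/L; x_c ≈ 177 km

At the critical point dD/dt = 0, so k_d L₀ e^(−k_d t) = k_r D. Substituting D(t) from the Streeter–Phelps equation and solving for t gives
t_c = ln[(k_r/k_d)(1 − D₀(k_r−k_d)/(k_d L₀))] / (k_r−k_d).
Here k_r−k_d = 0.6040 d⁻¹ and 1 − D₀(k_r−k_d)/(k_d L₀) = 1 − 1.09×0.6040/(0.301×42.3) = 0.9483, so
t_c = ln(3.007 × 0.9483) / 0.6040 = 1.048 / 0.6040 = 1.735 d.
D_c = (k_d/k_r) L₀ e^(−k_d t_c) = (0.301/0.905) × 42.3 × e^(−0.301×1.735) = 0.3326 × 42.3 × 0.5933 = 8.346 mg/L.
x_c = v t_c = 1.18 m/s × 1.735 d × 86400 s/d = 176900 m ≈ 177 km.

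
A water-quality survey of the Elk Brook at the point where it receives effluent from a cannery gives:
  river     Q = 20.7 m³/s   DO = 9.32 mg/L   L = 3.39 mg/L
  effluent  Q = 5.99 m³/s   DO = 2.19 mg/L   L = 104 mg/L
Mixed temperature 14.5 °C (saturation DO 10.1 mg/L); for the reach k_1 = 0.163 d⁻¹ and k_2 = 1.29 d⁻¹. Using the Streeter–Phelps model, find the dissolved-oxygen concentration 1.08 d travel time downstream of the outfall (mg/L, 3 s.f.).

Mixed DO = (20.7×9.32 + 5.99×2.19)/(20.7+5.99) = 206.0/26.69 = 7.720 mg/L.
Mixed L₀ = (20.7×3.39 + 5.99×104)/(26.69) = 693.1/26.69 = 25.97 mg/L.
Initial deficit D₀ = C_s − DO₀ = 10.1 − 7.720 = 2.380 mg/L.
D(1.08) = [0.163×25.97/(1.29−0.163)](e^(−0.163×1.08) − e^(−1.29×1.08)) + 2.380 e^(−1.29×1.08)
= 3.756 × (0.8386 − 0.2483) + 2.380 × 0.2483 = 2.808 mg/L.
DO = 10.1 − 2.808 = 7.292 mg/L.

DO ≈ 7.29 mg/L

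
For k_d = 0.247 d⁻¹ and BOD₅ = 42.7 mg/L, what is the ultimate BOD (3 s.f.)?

BOD₅ = L₀(1 − e^(−5k_d)) ⇒ L₀ = BOD₅ / (1 − e^(−5×0.247))
= 42.7 / (1 − 0.2908) = 42.7 / 0.7092 = 60.21 mg/L.

L₀ ≈ 60.2 mg/L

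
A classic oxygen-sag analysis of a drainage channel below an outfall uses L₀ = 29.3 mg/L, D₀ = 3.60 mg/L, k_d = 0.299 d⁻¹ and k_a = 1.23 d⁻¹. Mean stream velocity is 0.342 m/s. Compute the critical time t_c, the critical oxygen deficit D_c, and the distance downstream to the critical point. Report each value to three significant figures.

With k_a/k_d = 4.114 and 1 − D₀(k_a−k_d)/(k_d L₀) = 0.6174,
t_c = ln(4.114 × 0.6174) / (1.23 − 0.299) = ln(2.540) / 0.9310 = 0.9321/0.9310 = 1.001 d.
D_c = (k_d/k_a) L₀ e^(−k_d t_c) = (0.299/1.23) × 29.3 × e^(−0.299×1.001) = 0.2431 × 29.3 × 0.7413 = 5.280 mg/L.
x_c = v t_c = 0.342 m/s × 1.001 d × 86400 s/d = 29580 m ≈ 29.6 km.

t_c ≈ 1.00 d; D_c ≈ 5.28 mg/L; x_c ≈ 29.6 km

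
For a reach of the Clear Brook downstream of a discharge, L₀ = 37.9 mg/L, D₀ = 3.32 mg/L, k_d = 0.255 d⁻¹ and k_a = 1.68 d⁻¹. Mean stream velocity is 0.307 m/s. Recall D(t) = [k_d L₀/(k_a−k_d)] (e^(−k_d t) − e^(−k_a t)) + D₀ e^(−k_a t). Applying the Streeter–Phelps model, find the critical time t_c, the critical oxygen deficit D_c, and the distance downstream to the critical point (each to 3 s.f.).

t_c ≈ 0.851 d; D_c ≈ 4.63 mg/L; x_c ≈ 22.6 km

With k_a/k_d = 6.588 and 1 − D₀(k_a−k_d)/(k_d L₀) = 0.5105,
t_c = ln(6.588 × 0.5105) / (1.68 − 0.255) = ln(3.363) / 1.425 = 1.213/1.425 = 0.8511 d.
L(t_c) = L₀ e^(−k_d t_c) = 37.9 × 0.8049 = 30.51 mg/L, and at the critical point k_a D_c = k_d L, so D_c = (0.255/1.68) × 30.51 = 4.630 mg/L.
x_c = v t_c = 0.307 m/s × 0.8511 d × 86400 s/d = 22580 m ≈ 22.6 km.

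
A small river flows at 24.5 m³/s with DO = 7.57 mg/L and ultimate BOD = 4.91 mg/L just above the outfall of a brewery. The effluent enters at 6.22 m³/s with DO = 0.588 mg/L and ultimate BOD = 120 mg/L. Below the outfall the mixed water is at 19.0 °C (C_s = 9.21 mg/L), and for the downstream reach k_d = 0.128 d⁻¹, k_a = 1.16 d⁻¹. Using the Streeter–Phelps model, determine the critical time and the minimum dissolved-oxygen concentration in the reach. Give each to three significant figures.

t_c ≈ 0.139 d; minimum DO ≈ 6.15 mg/L

Mixed DO = (24.5×7.57 + 6.22×0.588)/(24.5+6.22) = 189.1/30.72 = 6.156 mg/L.
Mixed L₀ = (24.5×4.91 + 6.22×120)/(30.72) = 866.7/30.72 = 28.21 mg/L.
Initial deficit D₀ = C_s − DO₀ = 9.21 − 6.156 = 3.054 mg/L.
t_c = (1/1.032) ln[(1.16/0.128)(1 − 3.054×1.032/(0.128×28.21))] = 0.9690 × ln(1.154) = 0.1388 d.
D_c = (0.128/1.16) × 28.21 × e^(−0.128×0.1388) = 0.1103 × 28.21 × 0.9824 = 3.058 mg/L.
Minimum DO = 9.21 − 3.058 = 6.152 mg/L.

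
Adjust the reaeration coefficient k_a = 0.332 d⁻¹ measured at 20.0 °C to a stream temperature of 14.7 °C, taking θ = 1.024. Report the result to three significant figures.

k_a(T₂) = k_a(T₁) · θ^(T₂−T₁) = 0.332 × 1.024^(14.7−20.0)
= 0.332 × 1.024^-5.30 = 0.332 × 0.8819 = 0.2928 d⁻¹.

k_a ≈ 0.293 d⁻¹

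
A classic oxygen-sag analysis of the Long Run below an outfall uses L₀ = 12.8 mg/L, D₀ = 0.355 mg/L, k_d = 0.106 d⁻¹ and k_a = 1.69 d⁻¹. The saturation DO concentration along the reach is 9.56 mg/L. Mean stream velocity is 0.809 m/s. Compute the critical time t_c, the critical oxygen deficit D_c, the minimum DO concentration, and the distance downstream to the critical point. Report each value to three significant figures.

With k_a/k_d = 15.94 and 1 − D₀(k_a−k_d)/(k_d L₀) = 0.5856,
t_c = ln(15.94 × 0.5856) / (1.69 − 0.106) = ln(9.336) / 1.584 = 2.234/1.584 = 1.410 d.
D_c = (k_d/k_a) L₀ e^(−k_d t_c) = (0.106/1.69) × 12.8 × e^(−0.106×1.410) = 0.06272 × 12.8 × 0.8611 = 0.6914 mg/L.
Minimum DO = C_s − D_c = 9.56 − 0.6914 = 8.869 mg/L.
x_c = v t_c = 0.809 m/s × 1.410 d × 86400 s/d = 98570 m ≈ 98.6 km.

t_c ≈ 1.41 d; D_c ≈ 0.691 mg/L; min DO ≈ 8.87 mg/L; x_c ≈ 98.6 km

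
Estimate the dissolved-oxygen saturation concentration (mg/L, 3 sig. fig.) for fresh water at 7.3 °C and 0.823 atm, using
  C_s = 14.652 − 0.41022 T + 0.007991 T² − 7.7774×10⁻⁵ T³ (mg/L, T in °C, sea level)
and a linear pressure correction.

C_s ≈ 9.92 mg/L

At sea level: C_s = 14.652 − 0.41022×7.3 + 0.007991×7.3² − 7.7774×10⁻⁵×7.3³ = 12.05 mg/L.
Pressure correction: C_s' = 12.05 × 0.823 = 9.920 mg/L.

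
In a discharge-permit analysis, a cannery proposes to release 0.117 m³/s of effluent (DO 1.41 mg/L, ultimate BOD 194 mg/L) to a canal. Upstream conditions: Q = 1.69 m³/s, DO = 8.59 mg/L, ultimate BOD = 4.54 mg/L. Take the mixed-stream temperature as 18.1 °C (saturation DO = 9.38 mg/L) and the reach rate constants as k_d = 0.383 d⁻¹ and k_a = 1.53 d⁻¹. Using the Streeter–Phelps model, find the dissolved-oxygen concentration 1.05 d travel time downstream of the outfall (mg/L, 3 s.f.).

Mixed DO = (1.69×8.59 + 0.117×1.41)/(1.69+0.117) = 14.68/1.807 = 8.125 mg/L.
Mixed L₀ = (1.69×4.54 + 0.117×194)/(1.807) = 30.37/1.807 = 16.81 mg/L.
Initial deficit D₀ = C_s − DO₀ = 9.38 − 8.125 = 1.255 mg/L.
D(1.05) = [0.383×16.81/(1.53−0.383)](e^(−0.383×1.05) − e^(−1.53×1.05)) + 1.255 e^(−1.53×1.05)
= 5.612 × (0.6689 − 0.2006) + 1.255 × 0.2006 = 2.880 mg/L.
DO = 9.38 − 2.880 = 6.500 mg/L.

DO ≈ 6.50 mg/L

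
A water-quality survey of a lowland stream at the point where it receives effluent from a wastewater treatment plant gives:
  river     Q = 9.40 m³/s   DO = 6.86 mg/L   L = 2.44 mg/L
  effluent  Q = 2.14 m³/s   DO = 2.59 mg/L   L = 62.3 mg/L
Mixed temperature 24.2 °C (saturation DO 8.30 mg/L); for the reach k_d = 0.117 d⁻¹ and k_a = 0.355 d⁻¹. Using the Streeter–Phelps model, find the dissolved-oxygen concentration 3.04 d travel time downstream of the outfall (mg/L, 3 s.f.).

Mixed DO = (9.40×6.86 + 2.14×2.59)/(9.40+2.14) = 70.03/11.54 = 6.068 mg/L.
Mixed L₀ = (9.40×2.44 + 2.14×62.3)/(11.54) = 156.3/11.54 = 13.54 mg/L.
Initial deficit D₀ = C_s − DO₀ = 8.30 − 6.068 = 2.232 mg/L.
D(3.04) = [0.117×13.54/(0.355−0.117)](e^(−0.117×3.04) − e^(−0.355×3.04)) + 2.232 e^(−0.355×3.04)
= 6.656 × (0.7007 − 0.3399) + 2.232 × 0.3399 = 3.160 mg/L.
DO = 8.30 − 3.160 = 5.140 mg/L.

DO ≈ 5.14 mg/L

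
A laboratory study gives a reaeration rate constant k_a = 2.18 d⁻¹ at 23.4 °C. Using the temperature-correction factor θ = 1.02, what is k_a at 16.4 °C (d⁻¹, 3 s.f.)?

k_a ≈ 1.90 d⁻¹

k_a(T₂) = k_a(T₁) · θ^(T₂−T₁) = 2.18 × 1.02^(16.4−23.4)
= 2.18 × 1.02^-7.00 = 2.18 × 0.8706 = 1.898 d⁻¹.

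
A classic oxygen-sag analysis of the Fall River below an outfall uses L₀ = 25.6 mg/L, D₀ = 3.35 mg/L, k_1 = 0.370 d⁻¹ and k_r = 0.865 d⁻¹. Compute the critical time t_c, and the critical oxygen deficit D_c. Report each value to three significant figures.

At the critical point dD/dt = 0, so k_1 L₀ e^(−k_1 t) = k_r D. Substituting D(t) from the Streeter–Phelps equation and solving for t gives
t_c = ln[(k_r/k_1)(1 − D₀(k_r−k_1)/(k_1 L₀))] / (k_r−k_1).
Here k_r−k_1 = 0.4950 d⁻¹ and 1 − D₀(k_r−k_1)/(k_1 L₀) = 1 − 3.35×0.4950/(0.370×25.6) = 0.8249, so
t_c = ln(2.338 × 0.8249) / 0.4950 = 0.6568 / 0.4950 = 1.327 d.
L(t_c) = L₀ e^(−k_1 t_c) = 25.6 × 0.6121 = 15.67 mg/L, and at the critical point k_r D_c = k_1 L, so D_c = (0.370/0.865) × 15.67 = 6.702 mg/L.

t_c ≈ 1.33 d; D_c ≈ 6.70 mg/L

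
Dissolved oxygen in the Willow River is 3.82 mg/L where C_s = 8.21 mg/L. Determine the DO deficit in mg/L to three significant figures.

D ≈ 4.39 mg/L

D = C_s − C = 8.21 − 3.82 = 4.39 mg/L.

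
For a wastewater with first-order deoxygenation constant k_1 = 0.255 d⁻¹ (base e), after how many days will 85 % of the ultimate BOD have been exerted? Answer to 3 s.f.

t ≈ 7.44 d

y/L₀ = 1 − e^(−k_1 t) = 0.85 ⇒ e^(−k_1 t) = 0.150
t = −ln(0.150) / 0.255 = 1.897 / 0.255 = 7.440 d.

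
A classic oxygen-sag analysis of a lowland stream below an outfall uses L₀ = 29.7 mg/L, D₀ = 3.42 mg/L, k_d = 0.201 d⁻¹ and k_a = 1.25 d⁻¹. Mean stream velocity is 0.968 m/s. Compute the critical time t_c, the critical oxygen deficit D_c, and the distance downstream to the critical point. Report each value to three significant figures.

t_c = [1/(k_a−k_d)] ln[(k_a/k_d)(1 − D₀(k_a−k_d)/(k_d L₀))]
= [1/(1.25−0.201)] ln[(1.25/0.201)(1 − 3.42×1.049/(0.201×29.7))]
= (1/1.049) ln[6.219 × 0.3990] = 0.9533 × ln(2.482) = 0.9533 × 0.9089 = 0.8664 d.
D_c = (k_d/k_a) L₀ e^(−k_d t_c) = (0.201/1.25) × 29.7 × e^(−0.201×0.8664) = 0.1608 × 29.7 × 0.8402 = 4.012 mg/L.
x_c = v t_c = 0.968 m/s × 0.8664 d × 86400 s/d = 72460 m ≈ 72.5 km.

t_c ≈ 0.866 d; D_c ≈ 4.01 mg/L; x_c ≈ 72.5 km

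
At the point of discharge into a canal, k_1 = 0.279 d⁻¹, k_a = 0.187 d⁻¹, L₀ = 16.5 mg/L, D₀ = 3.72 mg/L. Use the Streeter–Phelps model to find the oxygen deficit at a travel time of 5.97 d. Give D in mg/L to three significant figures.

k_1 L₀/(k_a−k_1) = 0.279×16.5/(0.187−0.279) = 4.604/-0.09200 = -50.04 mg/L.
e^(−k_1 t) = e^(−0.279×5.970) = 0.1891; e^(−k_a t) = e^(−0.187×5.970) = 0.3275.
D = -50.04 × (0.1891 − 0.3275) + 3.72 × 0.3275 = 6.925 + 1.218 = 8.143 mg/L.

D ≈ 8.14 mg/L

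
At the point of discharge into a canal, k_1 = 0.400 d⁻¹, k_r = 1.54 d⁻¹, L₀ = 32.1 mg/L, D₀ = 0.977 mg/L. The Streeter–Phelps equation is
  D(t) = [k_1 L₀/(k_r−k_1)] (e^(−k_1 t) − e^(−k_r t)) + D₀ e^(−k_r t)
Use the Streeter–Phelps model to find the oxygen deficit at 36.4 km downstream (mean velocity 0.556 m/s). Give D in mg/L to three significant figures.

D ≈ 5.12 mg/L

Travel time t = x/v = 36.4 km / (0.556 m/s) = 36400 m / 0.556 m/s = 65470 s = 0.7577 d.
k_1 L₀/(k_r−k_1) = 0.400×32.1/(1.54−0.400) = 12.84/1.140 = 11.26 mg/L.
e^(−k_1 t) = e^(−0.400×0.7577) = 0.7385; e^(−k_r t) = e^(−1.54×0.7577) = 0.3113.
D = 11.26 × (0.7385 − 0.3113) + 0.977 × 0.3113 = 4.812 + 0.3042 = 5.116 mg/L.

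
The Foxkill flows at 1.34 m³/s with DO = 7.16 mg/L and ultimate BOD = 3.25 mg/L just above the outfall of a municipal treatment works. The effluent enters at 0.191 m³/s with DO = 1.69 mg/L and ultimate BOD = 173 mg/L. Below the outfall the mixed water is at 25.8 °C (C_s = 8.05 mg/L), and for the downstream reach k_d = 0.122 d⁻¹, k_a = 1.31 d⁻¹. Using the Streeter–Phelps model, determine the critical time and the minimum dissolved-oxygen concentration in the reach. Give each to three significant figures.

Mixed DO = (1.34×7.16 + 0.191×1.69)/(1.34+0.191) = 9.917/1.531 = 6.478 mg/L.
Mixed L₀ = (1.34×3.25 + 0.191×173)/(1.531) = 37.40/1.531 = 24.43 mg/L.
Initial deficit D₀ = C_s − DO₀ = 8.05 − 6.478 = 1.572 mg/L.
t_c = (1/1.188) ln[(1.31/0.122)(1 − 1.572×1.188/(0.122×24.43))] = 0.8418 × ln(4.007) = 1.168 d.
D_c = (0.122/1.31) × 24.43 × e^(−0.122×1.168) = 0.09313 × 24.43 × 0.8672 = 1.973 mg/L.
Minimum DO = 8.05 − 1.973 = 6.077 mg/L.

t_c ≈ 1.17 d; minimum DO ≈ 6.08 mg/L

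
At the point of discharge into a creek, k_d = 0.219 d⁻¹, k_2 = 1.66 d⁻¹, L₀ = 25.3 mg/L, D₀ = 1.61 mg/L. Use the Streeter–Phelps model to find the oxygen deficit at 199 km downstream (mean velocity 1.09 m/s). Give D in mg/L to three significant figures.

D ≈ 2.35 mg/L

Travel time t = x/v = 199 km / (1.09 m/s) = 199000 m / 1.09 m/s = 182600 s = 2.113 d.
k_d L₀/(k_2−k_d) = 0.219×25.3/(1.66−0.219) = 5.541/1.441 = 3.845 mg/L.
e^(−k_d t) = e^(−0.219×2.113) = 0.6295; e^(−k_2 t) = e^(−1.66×2.113) = 0.02997.
D = 3.845 × (0.6295 − 0.02997) + 1.61 × 0.02997 = 2.305 + 0.04825 = 2.354 mg/L.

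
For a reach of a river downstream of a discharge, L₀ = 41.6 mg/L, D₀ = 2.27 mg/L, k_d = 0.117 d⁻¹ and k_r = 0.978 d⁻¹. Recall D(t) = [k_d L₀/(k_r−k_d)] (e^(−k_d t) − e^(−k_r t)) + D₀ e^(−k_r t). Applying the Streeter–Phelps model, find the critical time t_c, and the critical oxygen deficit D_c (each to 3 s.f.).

t_c = [1/(k_r−k_d)] ln[(k_r/k_d)(1 − D₀(k_r−k_d)/(k_d L₀))]
= [1/(0.978−0.117)] ln[(0.978/0.117)(1 − 2.27×0.8610/(0.117×41.6))]
= (1/0.8610) ln[8.359 × 0.5984] = 1.161 × ln(5.002) = 1.161 × 1.610 = 1.870 d.
D_c = (k_d/k_r) L₀ e^(−k_d t_c) = (0.117/0.978) × 41.6 × e^(−0.117×1.870) = 0.1196 × 41.6 × 0.8035 = 3.999 mg/L.

t_c ≈ 1.87 d; D_c ≈ 4.00 mg/L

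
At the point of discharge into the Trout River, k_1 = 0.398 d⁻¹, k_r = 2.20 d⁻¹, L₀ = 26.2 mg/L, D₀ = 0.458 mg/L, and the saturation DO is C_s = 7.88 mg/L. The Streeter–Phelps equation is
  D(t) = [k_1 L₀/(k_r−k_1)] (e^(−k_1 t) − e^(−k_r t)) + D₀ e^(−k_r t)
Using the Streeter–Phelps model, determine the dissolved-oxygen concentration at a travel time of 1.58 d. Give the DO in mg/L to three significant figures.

k_1 L₀/(k_r−k_1) = 0.398×26.2/(2.20−0.398) = 10.43/1.802 = 5.787 mg/L.
e^(−k_1 t) = e^(−0.398×1.580) = 0.5332; e^(−k_r t) = e^(−2.20×1.580) = 0.03093.
D = 5.787 × (0.5332 − 0.03093) + 0.458 × 0.03093 = 2.907 + 0.01417 = 2.921 mg/L.
DO = C_s − D = 7.88 − 2.921 = 4.959 mg/L.

DO ≈ 4.96 mg/L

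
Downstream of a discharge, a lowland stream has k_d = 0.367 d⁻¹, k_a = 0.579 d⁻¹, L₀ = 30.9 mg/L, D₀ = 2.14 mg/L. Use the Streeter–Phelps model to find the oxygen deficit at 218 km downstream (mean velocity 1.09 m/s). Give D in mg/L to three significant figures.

D ≈ 9.43 mg/L

Travel time t = x/v = 218 km / (1.09 m/s) = 218000 m / 1.09 m/s = 200000 s = 2.315 d.
k_d L₀/(k_a−k_d) = 0.367×30.9/(0.579−0.367) = 11.34/0.2120 = 53.49 mg/L.
e^(−k_d t) = e^(−0.367×2.315) = 0.4276; e^(−k_a t) = e^(−0.579×2.315) = 0.2618.
D = 53.49 × (0.4276 − 0.2618) + 2.14 × 0.2618 = 8.871 + 0.5602 = 9.431 mg/L.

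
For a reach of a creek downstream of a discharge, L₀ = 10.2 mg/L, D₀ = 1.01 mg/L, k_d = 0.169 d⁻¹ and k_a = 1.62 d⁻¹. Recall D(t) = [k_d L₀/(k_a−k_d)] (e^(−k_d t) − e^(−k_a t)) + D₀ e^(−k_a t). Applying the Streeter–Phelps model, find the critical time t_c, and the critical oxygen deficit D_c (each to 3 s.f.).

With k_a/k_d = 9.586 and 1 − D₀(k_a−k_d)/(k_d L₀) = 0.1498,
t_c = ln(9.586 × 0.1498) / (1.62 − 0.169) = ln(1.436) / 1.451 = 0.3621/1.451 = 0.2495 d.
D_c = (k_d/k_a) L₀ e^(−k_d t_c) = (0.169/1.62) × 10.2 × e^(−0.169×0.2495) = 0.1043 × 10.2 × 0.9587 = 1.020 mg/L.

t_c ≈ 0.250 d; D_c ≈ 1.02 mg/L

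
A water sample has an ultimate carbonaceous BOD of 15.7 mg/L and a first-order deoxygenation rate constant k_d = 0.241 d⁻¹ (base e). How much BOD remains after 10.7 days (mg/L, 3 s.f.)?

L ≈ 1.19 mg/L

L_t = L₀ e^(−k_d t) = 15.7 × e^(−0.241×10.7) = 15.7 × 0.07587 = 1.191 mg/L.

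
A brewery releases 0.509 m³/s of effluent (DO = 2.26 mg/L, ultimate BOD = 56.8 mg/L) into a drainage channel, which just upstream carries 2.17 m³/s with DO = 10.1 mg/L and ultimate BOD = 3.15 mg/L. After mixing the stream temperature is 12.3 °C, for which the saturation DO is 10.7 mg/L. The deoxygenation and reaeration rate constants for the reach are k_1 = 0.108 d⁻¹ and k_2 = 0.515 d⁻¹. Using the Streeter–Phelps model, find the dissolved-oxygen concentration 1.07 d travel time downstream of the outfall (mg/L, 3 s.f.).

Mixed DO = (2.17×10.1 + 0.509×2.26)/(2.17+0.509) = 23.07/2.679 = 8.610 mg/L.
Mixed L₀ = (2.17×3.15 + 0.509×56.8)/(2.679) = 35.75/2.679 = 13.34 mg/L.
Initial deficit D₀ = C_s − DO₀ = 10.7 − 8.610 = 2.090 mg/L.
D(1.07) = [0.108×13.34/(0.515−0.108)](e^(−0.108×1.07) − e^(−0.515×1.07)) + 2.090 e^(−0.515×1.07)
= 3.541 × (0.8909 − 0.5763) + 2.090 × 0.5763 = 2.318 mg/L.
DO = 10.7 − 2.318 = 8.382 mg/L.

DO ≈ 8.38 mg/L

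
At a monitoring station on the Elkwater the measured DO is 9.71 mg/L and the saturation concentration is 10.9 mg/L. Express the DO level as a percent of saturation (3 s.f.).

89.1 % saturation

% saturation = C/C_s × 100 = 9.71/10.9 × 100 = 89.1 %.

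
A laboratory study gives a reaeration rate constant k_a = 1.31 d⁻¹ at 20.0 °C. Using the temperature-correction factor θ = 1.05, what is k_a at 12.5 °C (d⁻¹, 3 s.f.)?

k_a ≈ 0.909 d⁻¹

k_a(T₂) = k_a(T₁) · θ^(T₂−T₁) = 1.31 × 1.05^(12.5−20.0)
= 1.31 × 1.05^-7.50 = 1.31 × 0.6936 = 0.9086 d⁻¹.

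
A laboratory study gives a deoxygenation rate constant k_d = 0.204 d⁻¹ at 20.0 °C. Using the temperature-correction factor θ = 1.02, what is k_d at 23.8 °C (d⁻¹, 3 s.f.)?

k_d ≈ 0.220 d⁻¹

k_d(T₂) = k_d(T₁) · θ^(T₂−T₁) = 0.204 × 1.02^(23.8−20.0)
= 0.204 × 1.02^3.80 = 0.204 × 1.078 = 0.2199 d⁻¹.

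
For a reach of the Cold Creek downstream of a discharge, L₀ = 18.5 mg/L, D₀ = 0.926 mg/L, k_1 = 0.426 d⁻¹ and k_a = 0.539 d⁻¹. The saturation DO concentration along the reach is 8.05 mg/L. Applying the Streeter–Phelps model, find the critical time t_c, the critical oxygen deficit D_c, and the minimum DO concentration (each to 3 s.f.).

t_c ≈ 1.96 d; D_c ≈ 6.33 mg/L; min DO ≈ 1.72 mg/L

At the critical point dD/dt = 0, so k_1 L₀ e^(−k_1 t) = k_a D. Substituting D(t) from the Streeter–Phelps equation and solving for t gives
t_c = ln[(k_a/k_1)(1 − D₀(k_a−k_1)/(k_1 L₀))] / (k_a−k_1).
Here k_a−k_1 = 0.1130 d⁻¹ and 1 − D₀(k_a−k_1)/(k_1 L₀) = 1 − 0.926×0.1130/(0.426×18.5) = 0.9867, so
t_c = ln(1.265 × 0.9867) / 0.1130 = 0.2219 / 0.1130 = 1.964 d.
L(t_c) = L₀ e^(−k_1 t_c) = 18.5 × 0.4332 = 8.014 mg/L, and at the critical point k_a D_c = k_1 L, so D_c = (0.426/0.539) × 8.014 = 6.334 mg/L.
Minimum DO = C_s − D_c = 8.05 − 6.334 = 1.716 mg/L.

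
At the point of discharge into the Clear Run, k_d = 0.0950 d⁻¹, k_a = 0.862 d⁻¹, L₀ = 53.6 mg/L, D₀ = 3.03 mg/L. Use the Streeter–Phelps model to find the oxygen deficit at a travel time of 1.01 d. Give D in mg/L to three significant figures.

k_d L₀/(k_a−k_d) = 0.0950×53.6/(0.862−0.0950) = 5.092/0.7670 = 6.639 mg/L.
e^(−k_d t) = e^(−0.0950×1.010) = 0.9085; e^(−k_a t) = e^(−0.862×1.010) = 0.4187.
D = 6.639 × (0.9085 − 0.4187) + 3.03 × 0.4187 = 3.252 + 1.269 = 4.520 mg/L.

D ≈ 4.52 mg/L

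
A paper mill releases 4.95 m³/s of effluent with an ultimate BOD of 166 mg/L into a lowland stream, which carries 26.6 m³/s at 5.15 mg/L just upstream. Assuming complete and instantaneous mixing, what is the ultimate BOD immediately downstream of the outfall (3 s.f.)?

Flow-weighted mixing: C = (Q_r C_r + Q_w C_w)/(Q_r + Q_w)
= (26.6×5.15 + 4.95×166)/(26.6 + 4.95) = 958.7/31.55 = 30.39 mg/L.

30.4 mg/L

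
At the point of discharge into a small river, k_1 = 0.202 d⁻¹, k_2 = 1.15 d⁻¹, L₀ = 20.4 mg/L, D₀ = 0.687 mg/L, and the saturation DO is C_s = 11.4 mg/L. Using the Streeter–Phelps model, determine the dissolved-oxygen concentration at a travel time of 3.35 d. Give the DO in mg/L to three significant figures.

DO ≈ 9.27 mg/L

k_1 L₀/(k_2−k_1) = 0.202×20.4/(1.15−0.202) = 4.121/0.9480 = 4.347 mg/L.
e^(−k_1 t) = e^(−0.202×3.350) = 0.5083; e^(−k_2 t) = e^(−1.15×3.350) = 0.02123.
D = 4.347 × (0.5083 − 0.02123) + 0.687 × 0.02123 = 2.117 + 0.01458 = 2.132 mg/L.
DO = C_s − D = 11.4 − 2.132 = 9.268 mg/L.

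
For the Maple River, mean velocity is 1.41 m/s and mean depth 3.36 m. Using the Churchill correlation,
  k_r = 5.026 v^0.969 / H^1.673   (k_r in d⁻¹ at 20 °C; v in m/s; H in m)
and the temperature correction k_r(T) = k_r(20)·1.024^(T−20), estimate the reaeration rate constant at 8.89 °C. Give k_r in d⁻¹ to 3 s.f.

k_r ≈ 0.709 d⁻¹

k_r(20) = 5.026 × 1.41^0.969 / 3.36^1.673 = 5.026 × 1.395 / 7.596 = 0.9231 d⁻¹.
k_r(8.89) = 0.9231 × 1.024^(8.89−20) = 0.9231 × 0.7684 = 0.7093 d⁻¹.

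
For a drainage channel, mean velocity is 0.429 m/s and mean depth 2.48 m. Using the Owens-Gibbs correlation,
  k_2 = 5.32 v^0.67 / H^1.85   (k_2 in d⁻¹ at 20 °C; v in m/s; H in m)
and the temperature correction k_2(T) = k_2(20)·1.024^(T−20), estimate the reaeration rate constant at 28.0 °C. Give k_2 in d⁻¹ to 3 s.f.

k_2 ≈ 0.680 d⁻¹

k_2(20) = 5.32 × 0.429^0.67 / 2.48^1.85 = 5.32 × 0.5672 / 5.367 = 0.5622 d⁻¹.
k_2(28.0) = 0.5622 × 1.024^(28.0−20) = 0.5622 × 1.209 = 0.6797 d⁻¹.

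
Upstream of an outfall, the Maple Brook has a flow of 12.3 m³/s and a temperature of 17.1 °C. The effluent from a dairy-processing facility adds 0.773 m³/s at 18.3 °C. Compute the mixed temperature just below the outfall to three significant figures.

Flow-weighted mixing: C = (Q_r C_r + Q_w C_w)/(Q_r + Q_w)
= (12.3×17.1 + 0.773×18.3)/(12.3 + 0.773) = 224.5/13.07 = 17.17 °C.

17.2 °C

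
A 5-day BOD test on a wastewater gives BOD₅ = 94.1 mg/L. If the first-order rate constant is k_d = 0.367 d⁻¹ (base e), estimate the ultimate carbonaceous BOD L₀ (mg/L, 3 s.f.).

L₀ ≈ 112 mg/L

BOD₅ = L₀(1 − e^(−5k_d)) ⇒ L₀ = BOD₅ / (1 − e^(−5×0.367))
= 94.1 / (1 − 0.1596) = 94.1 / 0.8404 = 112.0 mg/L.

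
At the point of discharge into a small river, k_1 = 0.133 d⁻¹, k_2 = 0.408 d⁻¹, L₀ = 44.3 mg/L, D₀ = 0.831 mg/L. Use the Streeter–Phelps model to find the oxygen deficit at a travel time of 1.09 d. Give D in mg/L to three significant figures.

k_1 L₀/(k_2−k_1) = 0.133×44.3/(0.408−0.133) = 5.892/0.2750 = 21.43 mg/L.
e^(−k_1 t) = e^(−0.133×1.090) = 0.8650; e^(−k_2 t) = e^(−0.408×1.090) = 0.6410.
D = 21.43 × (0.8650 − 0.6410) + 0.831 × 0.6410 = 4.800 + 0.5327 = 5.333 mg/L.

D ≈ 5.33 mg/L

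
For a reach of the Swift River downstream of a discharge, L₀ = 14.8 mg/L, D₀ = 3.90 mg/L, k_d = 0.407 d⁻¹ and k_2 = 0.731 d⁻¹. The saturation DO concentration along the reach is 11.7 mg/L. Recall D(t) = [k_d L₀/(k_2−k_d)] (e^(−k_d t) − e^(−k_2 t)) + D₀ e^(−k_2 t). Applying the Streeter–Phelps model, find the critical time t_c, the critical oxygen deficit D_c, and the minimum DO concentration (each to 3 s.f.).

t_c ≈ 1.08 d; D_c ≈ 5.31 mg/L; min DO ≈ 6.39 mg/L

With k_2/k_d = 1.796 and 1 − D₀(k_2−k_d)/(k_d L₀) = 0.7902,
t_c = ln(1.796 × 0.7902) / (0.731 − 0.407) = ln(1.419) / 0.3240 = 0.3502/0.3240 = 1.081 d.
L(t_c) = L₀ e^(−k_d t_c) = 14.8 × 0.6441 = 9.533 mg/L, and at the critical point k_2 D_c = k_d L, so D_c = (0.407/0.731) × 9.533 = 5.308 mg/L.
Minimum DO = C_s − D_c = 11.7 − 5.308 = 6.392 mg/L.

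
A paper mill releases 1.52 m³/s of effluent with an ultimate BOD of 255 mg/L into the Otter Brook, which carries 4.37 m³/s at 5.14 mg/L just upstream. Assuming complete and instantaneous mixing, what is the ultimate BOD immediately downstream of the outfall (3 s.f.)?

Flow-weighted mixing: C = (Q_r C_r + Q_w C_w)/(Q_r + Q_w)
= (4.37×5.14 + 1.52×255)/(4.37 + 1.52) = 410.1/5.890 = 69.62 mg/L.

69.6 mg/L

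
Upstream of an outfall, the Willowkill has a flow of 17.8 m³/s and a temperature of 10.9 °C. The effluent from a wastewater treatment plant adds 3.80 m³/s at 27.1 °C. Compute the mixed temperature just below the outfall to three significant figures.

Flow-weighted mixing: C = (Q_r C_r + Q_w C_w)/(Q_r + Q_w)
= (17.8×10.9 + 3.80×27.1)/(17.8 + 3.80) = 297.0/21.60 = 13.75 °C.

13.7 °C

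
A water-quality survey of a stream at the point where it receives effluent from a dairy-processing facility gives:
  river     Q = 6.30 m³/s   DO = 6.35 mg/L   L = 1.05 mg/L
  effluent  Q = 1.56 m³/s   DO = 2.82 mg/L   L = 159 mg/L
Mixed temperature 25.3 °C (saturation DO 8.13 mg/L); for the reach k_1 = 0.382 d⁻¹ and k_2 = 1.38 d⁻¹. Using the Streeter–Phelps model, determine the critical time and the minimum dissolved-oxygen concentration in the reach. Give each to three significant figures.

Mixed DO = (6.30×6.35 + 1.56×2.82)/(6.30+1.56) = 44.40/7.860 = 5.649 mg/L.
Mixed L₀ = (6.30×1.05 + 1.56×159)/(7.860) = 254.7/7.860 = 32.40 mg/L.
Initial deficit D₀ = C_s − DO₀ = 8.13 − 5.649 = 2.481 mg/L.
t_c = (1/0.9980) ln[(1.38/0.382)(1 − 2.481×0.9980/(0.382×32.40))] = 1.002 × ln(2.890) = 1.063 d.
D_c = (0.382/1.38) × 32.40 × e^(−0.382×1.063) = 0.2768 × 32.40 × 0.6662 = 5.974 mg/L.
Minimum DO = 8.13 − 5.974 = 2.156 mg/L.

t_c ≈ 1.06 d; minimum DO ≈ 2.16 mg/L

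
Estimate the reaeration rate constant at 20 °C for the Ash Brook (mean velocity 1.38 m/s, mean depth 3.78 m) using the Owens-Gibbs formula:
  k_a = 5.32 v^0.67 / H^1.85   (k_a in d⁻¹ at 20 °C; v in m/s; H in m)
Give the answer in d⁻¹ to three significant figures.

k_a ≈ 0.564 d⁻¹

k_a = 5.32 × 1.38^0.67 / 3.78^1.85 = 5.32 × 1.241 / 11.70 = 0.5640 d⁻¹.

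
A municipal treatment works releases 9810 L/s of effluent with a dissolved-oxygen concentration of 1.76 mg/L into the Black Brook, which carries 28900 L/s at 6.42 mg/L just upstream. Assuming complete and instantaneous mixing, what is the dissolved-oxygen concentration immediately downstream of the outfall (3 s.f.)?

Flow-weighted mixing: C = (Q_r C_r + Q_w C_w)/(Q_r + Q_w)
= (28900×6.42 + 9810×1.76)/(28900 + 9810) = 202800/38710 = 5.239 mg/L.

5.24 mg/L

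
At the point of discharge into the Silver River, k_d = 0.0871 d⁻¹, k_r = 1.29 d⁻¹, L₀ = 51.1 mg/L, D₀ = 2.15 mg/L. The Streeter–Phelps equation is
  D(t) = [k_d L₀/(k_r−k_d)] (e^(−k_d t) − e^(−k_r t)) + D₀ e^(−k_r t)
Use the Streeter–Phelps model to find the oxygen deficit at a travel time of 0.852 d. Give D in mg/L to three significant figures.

k_d L₀/(k_r−k_d) = 0.0871×51.1/(1.29−0.0871) = 4.451/1.203 = 3.700 mg/L.
e^(−k_d t) = e^(−0.0871×0.8520) = 0.9285; e^(−k_r t) = e^(−1.29×0.8520) = 0.3332.
D = 3.700 × (0.9285 − 0.3332) + 2.15 × 0.3332 = 2.203 + 0.7163 = 2.919 mg/L.

D ≈ 2.92 mg/L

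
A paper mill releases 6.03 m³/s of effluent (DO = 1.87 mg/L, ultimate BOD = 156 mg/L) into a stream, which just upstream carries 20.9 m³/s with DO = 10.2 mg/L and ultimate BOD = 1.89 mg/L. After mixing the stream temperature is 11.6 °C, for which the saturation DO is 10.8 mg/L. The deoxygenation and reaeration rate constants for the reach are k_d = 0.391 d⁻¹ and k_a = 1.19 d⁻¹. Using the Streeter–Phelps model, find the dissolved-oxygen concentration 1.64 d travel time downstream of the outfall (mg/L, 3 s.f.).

Mixed DO = (20.9×10.2 + 6.03×1.87)/(20.9+6.03) = 224.5/26.93 = 8.335 mg/L.
Mixed L₀ = (20.9×1.89 + 6.03×156)/(26.93) = 980.2/26.93 = 36.40 mg/L.
Initial deficit D₀ = C_s − DO₀ = 10.8 − 8.335 = 2.465 mg/L.
D(1.64) = [0.391×36.40/(1.19−0.391)](e^(−0.391×1.64) − e^(−1.19×1.64)) + 2.465 e^(−1.19×1.64)
= 17.81 × (0.5266 − 0.1420) + 2.465 × 0.1420 = 7.200 mg/L.
DO = 10.8 − 7.200 = 3.600 mg/L.

DO ≈ 3.60 mg/L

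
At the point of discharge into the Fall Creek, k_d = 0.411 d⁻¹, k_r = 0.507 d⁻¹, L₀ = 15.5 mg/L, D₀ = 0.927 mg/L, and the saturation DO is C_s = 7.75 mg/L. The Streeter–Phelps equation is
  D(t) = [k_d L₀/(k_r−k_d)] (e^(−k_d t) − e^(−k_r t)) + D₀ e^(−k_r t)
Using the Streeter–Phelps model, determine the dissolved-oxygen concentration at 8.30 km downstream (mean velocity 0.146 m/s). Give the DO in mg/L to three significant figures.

DO ≈ 3.99 mg/L

Travel time t = x/v = 8.30 km / (0.146 m/s) = 8300 m / 0.146 m/s = 56850 s = 0.6580 d.
k_d L₀/(k_r−k_d) = 0.411×15.5/(0.507−0.411) = 6.370/0.09600 = 66.36 mg/L.
e^(−k_d t) = e^(−0.411×0.6580) = 0.7631; e^(−k_r t) = e^(−0.507×0.6580) = 0.7163.
D = 66.36 × (0.7631 − 0.7163) + 0.927 × 0.7163 = 3.100 + 0.6641 = 3.764 mg/L.
DO = C_s − D = 7.75 − 3.764 = 3.986 mg/L.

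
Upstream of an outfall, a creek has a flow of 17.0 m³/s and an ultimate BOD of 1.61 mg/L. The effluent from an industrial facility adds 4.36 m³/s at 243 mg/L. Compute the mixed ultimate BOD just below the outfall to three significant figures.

Flow-weighted mixing: C = (Q_r C_r + Q_w C_w)/(Q_r + Q_w)
= (17.0×1.61 + 4.36×243)/(17.0 + 4.36) = 1087/21.36 = 50.88 mg/L.

50.9 mg/L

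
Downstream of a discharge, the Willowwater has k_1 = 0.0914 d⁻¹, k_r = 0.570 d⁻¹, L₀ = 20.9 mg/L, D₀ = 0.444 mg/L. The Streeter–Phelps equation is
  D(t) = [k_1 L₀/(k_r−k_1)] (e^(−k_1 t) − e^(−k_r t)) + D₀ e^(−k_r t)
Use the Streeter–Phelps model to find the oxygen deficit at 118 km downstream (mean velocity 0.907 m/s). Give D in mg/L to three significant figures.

D ≈ 1.97 mg/L

Travel time t = x/v = 118 km / (0.907 m/s) = 118000 m / 0.907 m/s = 130100 s = 1.506 d.
k_1 L₀/(k_r−k_1) = 0.0914×20.9/(0.570−0.0914) = 1.910/0.4786 = 3.991 mg/L.
e^(−k_1 t) = e^(−0.0914×1.506) = 0.8714; e^(−k_r t) = e^(−0.570×1.506) = 0.4239.
D = 3.991 × (0.8714 − 0.4239) + 0.444 × 0.4239 = 1.786 + 0.1882 = 1.974 mg/L.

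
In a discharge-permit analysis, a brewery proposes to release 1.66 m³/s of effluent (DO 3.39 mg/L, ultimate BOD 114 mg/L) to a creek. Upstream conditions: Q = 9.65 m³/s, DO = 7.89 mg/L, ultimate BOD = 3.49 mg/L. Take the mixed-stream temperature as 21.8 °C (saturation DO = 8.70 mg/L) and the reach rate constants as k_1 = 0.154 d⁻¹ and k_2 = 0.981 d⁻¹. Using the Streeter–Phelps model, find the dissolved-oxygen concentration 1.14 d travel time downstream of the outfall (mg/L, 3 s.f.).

Mixed DO = (9.65×7.89 + 1.66×3.39)/(9.65+1.66) = 81.77/11.31 = 7.230 mg/L.
Mixed L₀ = (9.65×3.49 + 1.66×114)/(11.31) = 222.9/11.31 = 19.71 mg/L.
Initial deficit D₀ = C_s − DO₀ = 8.70 − 7.230 = 1.470 mg/L.
D(1.14) = [0.154×19.71/(0.981−0.154)](e^(−0.154×1.14) − e^(−0.981×1.14)) + 1.470 e^(−0.981×1.14)
= 3.670 × (0.8390 − 0.3268) + 1.470 × 0.3268 = 2.360 mg/L.
DO = 8.70 − 2.360 = 6.340 mg/L.

DO ≈ 6.34 mg/L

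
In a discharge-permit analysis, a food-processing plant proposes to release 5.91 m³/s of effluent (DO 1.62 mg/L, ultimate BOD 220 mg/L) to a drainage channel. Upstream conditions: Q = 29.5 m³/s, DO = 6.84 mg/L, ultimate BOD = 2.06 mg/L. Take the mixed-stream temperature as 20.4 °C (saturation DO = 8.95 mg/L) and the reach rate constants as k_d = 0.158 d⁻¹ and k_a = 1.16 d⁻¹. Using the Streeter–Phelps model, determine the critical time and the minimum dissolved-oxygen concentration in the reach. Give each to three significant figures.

t_c ≈ 1.31 d; minimum DO ≈ 4.70 mg/L

Mixed DO = (29.5×6.84 + 5.91×1.62)/(29.5+5.91) = 211.4/35.41 = 5.969 mg/L.
Mixed L₀ = (29.5×2.06 + 5.91×220)/(35.41) = 1361/35.41 = 38.43 mg/L.
Initial deficit D₀ = C_s − DO₀ = 8.95 − 5.969 = 2.981 mg/L.
t_c = (1/1.002) ln[(1.16/0.158)(1 − 2.981×1.002/(0.158×38.43))] = 0.9980 × ln(3.730) = 1.314 d.
D_c = (0.158/1.16) × 38.43 × e^(−0.158×1.314) = 0.1362 × 38.43 × 0.8125 = 4.254 mg/L.
Minimum DO = 8.95 − 4.254 = 4.696 mg/L.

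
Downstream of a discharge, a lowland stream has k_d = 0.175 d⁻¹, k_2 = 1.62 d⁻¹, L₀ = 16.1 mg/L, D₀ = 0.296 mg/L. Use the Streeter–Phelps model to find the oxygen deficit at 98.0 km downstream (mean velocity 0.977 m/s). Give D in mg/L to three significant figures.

D ≈ 1.34 mg/L

Travel time t = x/v = 98.0 km / (0.977 m/s) = 98000 m / 0.977 m/s = 100300 s = 1.161 d.
k_d L₀/(k_2−k_d) = 0.175×16.1/(1.62−0.175) = 2.817/1.445 = 1.950 mg/L.
e^(−k_d t) = e^(−0.175×1.161) = 0.8161; e^(−k_2 t) = e^(−1.62×1.161) = 0.1525.
D = 1.950 × (0.8161 − 0.1525) + 0.296 × 0.1525 = 1.294 + 0.04513 = 1.339 mg/L.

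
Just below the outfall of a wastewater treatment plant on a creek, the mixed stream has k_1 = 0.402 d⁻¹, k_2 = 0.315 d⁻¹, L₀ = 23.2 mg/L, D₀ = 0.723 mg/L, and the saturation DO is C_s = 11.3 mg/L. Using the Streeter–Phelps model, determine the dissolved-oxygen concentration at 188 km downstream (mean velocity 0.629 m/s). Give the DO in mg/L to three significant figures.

DO ≈ 1.69 mg/L

Travel time t = x/v = 188 km / (0.629 m/s) = 188000 m / 0.629 m/s = 298900 s = 3.459 d.
k_1 L₀/(k_2−k_1) = 0.402×23.2/(0.315−0.402) = 9.326/-0.08700 = -107.2 mg/L.
e^(−k_1 t) = e^(−0.402×3.459) = 0.2489; e^(−k_2 t) = e^(−0.315×3.459) = 0.3363.
D = -107.2 × (0.2489 − 0.3363) + 0.723 × 0.3363 = 9.370 + 0.2432 = 9.613 mg/L.
DO = C_s − D = 11.3 − 9.613 = 1.687 mg/L.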